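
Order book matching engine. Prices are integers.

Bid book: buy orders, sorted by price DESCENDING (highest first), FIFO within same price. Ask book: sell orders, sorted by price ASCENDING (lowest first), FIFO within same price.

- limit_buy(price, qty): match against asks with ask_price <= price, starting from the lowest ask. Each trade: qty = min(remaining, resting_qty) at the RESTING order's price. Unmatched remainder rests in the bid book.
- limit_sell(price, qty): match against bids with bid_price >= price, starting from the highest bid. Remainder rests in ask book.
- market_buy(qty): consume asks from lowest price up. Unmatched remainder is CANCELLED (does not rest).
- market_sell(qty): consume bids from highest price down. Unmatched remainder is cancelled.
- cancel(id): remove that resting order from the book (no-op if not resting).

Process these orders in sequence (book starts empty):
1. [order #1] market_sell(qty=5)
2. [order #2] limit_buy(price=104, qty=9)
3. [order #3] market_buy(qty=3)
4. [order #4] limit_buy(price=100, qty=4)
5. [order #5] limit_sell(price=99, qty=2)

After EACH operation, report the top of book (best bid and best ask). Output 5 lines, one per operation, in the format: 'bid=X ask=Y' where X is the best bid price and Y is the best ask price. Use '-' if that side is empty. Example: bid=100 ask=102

Answer: bid=- ask=-
bid=104 ask=-
bid=104 ask=-
bid=104 ask=-
bid=104 ask=-

Derivation:
After op 1 [order #1] market_sell(qty=5): fills=none; bids=[-] asks=[-]
After op 2 [order #2] limit_buy(price=104, qty=9): fills=none; bids=[#2:9@104] asks=[-]
After op 3 [order #3] market_buy(qty=3): fills=none; bids=[#2:9@104] asks=[-]
After op 4 [order #4] limit_buy(price=100, qty=4): fills=none; bids=[#2:9@104 #4:4@100] asks=[-]
After op 5 [order #5] limit_sell(price=99, qty=2): fills=#2x#5:2@104; bids=[#2:7@104 #4:4@100] asks=[-]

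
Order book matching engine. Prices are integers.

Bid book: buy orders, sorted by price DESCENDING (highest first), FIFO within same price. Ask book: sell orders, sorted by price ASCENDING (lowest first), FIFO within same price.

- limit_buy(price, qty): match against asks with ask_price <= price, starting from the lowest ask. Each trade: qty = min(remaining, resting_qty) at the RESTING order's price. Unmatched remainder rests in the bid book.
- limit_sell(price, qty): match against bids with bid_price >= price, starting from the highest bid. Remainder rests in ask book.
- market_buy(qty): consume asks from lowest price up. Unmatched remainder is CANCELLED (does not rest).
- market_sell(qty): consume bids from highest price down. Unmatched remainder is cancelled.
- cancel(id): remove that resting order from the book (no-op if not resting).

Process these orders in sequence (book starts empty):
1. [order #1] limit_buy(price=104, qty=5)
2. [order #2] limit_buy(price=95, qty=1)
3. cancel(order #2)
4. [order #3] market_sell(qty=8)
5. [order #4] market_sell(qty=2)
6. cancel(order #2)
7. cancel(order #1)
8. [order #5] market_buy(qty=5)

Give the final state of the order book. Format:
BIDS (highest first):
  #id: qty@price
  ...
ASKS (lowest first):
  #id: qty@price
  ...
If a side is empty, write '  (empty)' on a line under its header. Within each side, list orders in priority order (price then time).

Answer: BIDS (highest first):
  (empty)
ASKS (lowest first):
  (empty)

Derivation:
After op 1 [order #1] limit_buy(price=104, qty=5): fills=none; bids=[#1:5@104] asks=[-]
After op 2 [order #2] limit_buy(price=95, qty=1): fills=none; bids=[#1:5@104 #2:1@95] asks=[-]
After op 3 cancel(order #2): fills=none; bids=[#1:5@104] asks=[-]
After op 4 [order #3] market_sell(qty=8): fills=#1x#3:5@104; bids=[-] asks=[-]
After op 5 [order #4] market_sell(qty=2): fills=none; bids=[-] asks=[-]
After op 6 cancel(order #2): fills=none; bids=[-] asks=[-]
After op 7 cancel(order #1): fills=none; bids=[-] asks=[-]
After op 8 [order #5] market_buy(qty=5): fills=none; bids=[-] asks=[-]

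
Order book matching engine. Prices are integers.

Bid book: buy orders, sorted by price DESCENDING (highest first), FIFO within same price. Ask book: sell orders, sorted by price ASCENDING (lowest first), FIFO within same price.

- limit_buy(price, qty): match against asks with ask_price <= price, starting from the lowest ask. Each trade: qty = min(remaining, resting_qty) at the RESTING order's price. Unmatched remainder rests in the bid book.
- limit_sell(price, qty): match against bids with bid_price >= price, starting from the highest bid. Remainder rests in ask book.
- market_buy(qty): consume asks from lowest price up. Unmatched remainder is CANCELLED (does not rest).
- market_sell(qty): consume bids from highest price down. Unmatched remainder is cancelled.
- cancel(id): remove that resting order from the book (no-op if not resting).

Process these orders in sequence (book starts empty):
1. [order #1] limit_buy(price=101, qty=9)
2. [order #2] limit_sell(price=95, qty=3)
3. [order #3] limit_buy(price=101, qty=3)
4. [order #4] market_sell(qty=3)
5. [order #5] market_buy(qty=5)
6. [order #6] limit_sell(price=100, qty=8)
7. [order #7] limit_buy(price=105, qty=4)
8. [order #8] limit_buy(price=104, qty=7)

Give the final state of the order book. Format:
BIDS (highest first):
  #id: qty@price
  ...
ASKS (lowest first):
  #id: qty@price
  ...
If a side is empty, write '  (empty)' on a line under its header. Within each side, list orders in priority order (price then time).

After op 1 [order #1] limit_buy(price=101, qty=9): fills=none; bids=[#1:9@101] asks=[-]
After op 2 [order #2] limit_sell(price=95, qty=3): fills=#1x#2:3@101; bids=[#1:6@101] asks=[-]
After op 3 [order #3] limit_buy(price=101, qty=3): fills=none; bids=[#1:6@101 #3:3@101] asks=[-]
After op 4 [order #4] market_sell(qty=3): fills=#1x#4:3@101; bids=[#1:3@101 #3:3@101] asks=[-]
After op 5 [order #5] market_buy(qty=5): fills=none; bids=[#1:3@101 #3:3@101] asks=[-]
After op 6 [order #6] limit_sell(price=100, qty=8): fills=#1x#6:3@101 #3x#6:3@101; bids=[-] asks=[#6:2@100]
After op 7 [order #7] limit_buy(price=105, qty=4): fills=#7x#6:2@100; bids=[#7:2@105] asks=[-]
After op 8 [order #8] limit_buy(price=104, qty=7): fills=none; bids=[#7:2@105 #8:7@104] asks=[-]

Answer: BIDS (highest first):
  #7: 2@105
  #8: 7@104
ASKS (lowest first):
  (empty)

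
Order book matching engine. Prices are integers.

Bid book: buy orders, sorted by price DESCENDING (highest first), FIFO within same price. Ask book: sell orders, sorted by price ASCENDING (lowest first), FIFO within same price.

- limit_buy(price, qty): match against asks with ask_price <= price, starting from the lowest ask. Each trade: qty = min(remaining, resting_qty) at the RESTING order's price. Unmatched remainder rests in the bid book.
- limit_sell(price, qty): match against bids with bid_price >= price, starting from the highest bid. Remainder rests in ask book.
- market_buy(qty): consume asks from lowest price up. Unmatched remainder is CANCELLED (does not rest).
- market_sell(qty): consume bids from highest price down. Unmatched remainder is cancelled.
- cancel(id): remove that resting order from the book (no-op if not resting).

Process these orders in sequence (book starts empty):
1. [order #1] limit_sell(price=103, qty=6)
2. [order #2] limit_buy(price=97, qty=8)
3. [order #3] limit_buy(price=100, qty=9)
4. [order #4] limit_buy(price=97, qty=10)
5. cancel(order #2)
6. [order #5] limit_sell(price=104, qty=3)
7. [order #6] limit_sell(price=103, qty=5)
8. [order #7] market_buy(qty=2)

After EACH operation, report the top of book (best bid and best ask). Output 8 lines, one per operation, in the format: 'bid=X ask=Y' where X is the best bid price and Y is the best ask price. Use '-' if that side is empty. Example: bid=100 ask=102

Answer: bid=- ask=103
bid=97 ask=103
bid=100 ask=103
bid=100 ask=103
bid=100 ask=103
bid=100 ask=103
bid=100 ask=103
bid=100 ask=103

Derivation:
After op 1 [order #1] limit_sell(price=103, qty=6): fills=none; bids=[-] asks=[#1:6@103]
After op 2 [order #2] limit_buy(price=97, qty=8): fills=none; bids=[#2:8@97] asks=[#1:6@103]
After op 3 [order #3] limit_buy(price=100, qty=9): fills=none; bids=[#3:9@100 #2:8@97] asks=[#1:6@103]
After op 4 [order #4] limit_buy(price=97, qty=10): fills=none; bids=[#3:9@100 #2:8@97 #4:10@97] asks=[#1:6@103]
After op 5 cancel(order #2): fills=none; bids=[#3:9@100 #4:10@97] asks=[#1:6@103]
After op 6 [order #5] limit_sell(price=104, qty=3): fills=none; bids=[#3:9@100 #4:10@97] asks=[#1:6@103 #5:3@104]
After op 7 [order #6] limit_sell(price=103, qty=5): fills=none; bids=[#3:9@100 #4:10@97] asks=[#1:6@103 #6:5@103 #5:3@104]
After op 8 [order #7] market_buy(qty=2): fills=#7x#1:2@103; bids=[#3:9@100 #4:10@97] asks=[#1:4@103 #6:5@103 #5:3@104]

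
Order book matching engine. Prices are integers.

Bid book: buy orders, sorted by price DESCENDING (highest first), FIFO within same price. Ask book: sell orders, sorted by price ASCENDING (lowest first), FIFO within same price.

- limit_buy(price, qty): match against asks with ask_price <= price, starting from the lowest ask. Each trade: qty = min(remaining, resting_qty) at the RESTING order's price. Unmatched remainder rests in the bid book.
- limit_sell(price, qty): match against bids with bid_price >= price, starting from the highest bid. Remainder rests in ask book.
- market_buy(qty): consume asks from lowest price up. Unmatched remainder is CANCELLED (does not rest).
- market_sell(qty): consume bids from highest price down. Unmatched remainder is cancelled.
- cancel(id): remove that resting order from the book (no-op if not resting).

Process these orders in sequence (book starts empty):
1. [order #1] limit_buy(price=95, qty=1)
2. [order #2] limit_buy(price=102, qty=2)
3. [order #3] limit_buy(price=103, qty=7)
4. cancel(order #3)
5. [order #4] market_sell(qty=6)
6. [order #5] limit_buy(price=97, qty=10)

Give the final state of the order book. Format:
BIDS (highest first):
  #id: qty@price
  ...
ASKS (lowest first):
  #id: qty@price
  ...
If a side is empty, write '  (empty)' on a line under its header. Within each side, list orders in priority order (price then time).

Answer: BIDS (highest first):
  #5: 10@97
ASKS (lowest first):
  (empty)

Derivation:
After op 1 [order #1] limit_buy(price=95, qty=1): fills=none; bids=[#1:1@95] asks=[-]
After op 2 [order #2] limit_buy(price=102, qty=2): fills=none; bids=[#2:2@102 #1:1@95] asks=[-]
After op 3 [order #3] limit_buy(price=103, qty=7): fills=none; bids=[#3:7@103 #2:2@102 #1:1@95] asks=[-]
After op 4 cancel(order #3): fills=none; bids=[#2:2@102 #1:1@95] asks=[-]
After op 5 [order #4] market_sell(qty=6): fills=#2x#4:2@102 #1x#4:1@95; bids=[-] asks=[-]
After op 6 [order #5] limit_buy(price=97, qty=10): fills=none; bids=[#5:10@97] asks=[-]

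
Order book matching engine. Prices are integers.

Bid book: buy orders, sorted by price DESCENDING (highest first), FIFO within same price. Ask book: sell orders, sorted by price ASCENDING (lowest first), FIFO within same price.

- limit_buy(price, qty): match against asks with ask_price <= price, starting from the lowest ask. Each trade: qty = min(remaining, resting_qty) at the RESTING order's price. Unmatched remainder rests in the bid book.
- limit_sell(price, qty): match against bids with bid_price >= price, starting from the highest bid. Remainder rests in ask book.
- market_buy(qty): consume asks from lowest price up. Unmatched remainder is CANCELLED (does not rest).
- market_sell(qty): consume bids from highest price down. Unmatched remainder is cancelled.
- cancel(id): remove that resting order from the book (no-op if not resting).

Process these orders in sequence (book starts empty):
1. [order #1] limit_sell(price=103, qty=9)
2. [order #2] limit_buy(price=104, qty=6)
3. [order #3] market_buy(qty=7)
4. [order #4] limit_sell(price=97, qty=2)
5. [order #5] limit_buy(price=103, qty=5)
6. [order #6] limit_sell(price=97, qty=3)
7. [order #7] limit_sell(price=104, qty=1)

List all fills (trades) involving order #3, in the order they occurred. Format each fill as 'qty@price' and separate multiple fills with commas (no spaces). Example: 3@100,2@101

Answer: 3@103

Derivation:
After op 1 [order #1] limit_sell(price=103, qty=9): fills=none; bids=[-] asks=[#1:9@103]
After op 2 [order #2] limit_buy(price=104, qty=6): fills=#2x#1:6@103; bids=[-] asks=[#1:3@103]
After op 3 [order #3] market_buy(qty=7): fills=#3x#1:3@103; bids=[-] asks=[-]
After op 4 [order #4] limit_sell(price=97, qty=2): fills=none; bids=[-] asks=[#4:2@97]
After op 5 [order #5] limit_buy(price=103, qty=5): fills=#5x#4:2@97; bids=[#5:3@103] asks=[-]
After op 6 [order #6] limit_sell(price=97, qty=3): fills=#5x#6:3@103; bids=[-] asks=[-]
After op 7 [order #7] limit_sell(price=104, qty=1): fills=none; bids=[-] asks=[#7:1@104]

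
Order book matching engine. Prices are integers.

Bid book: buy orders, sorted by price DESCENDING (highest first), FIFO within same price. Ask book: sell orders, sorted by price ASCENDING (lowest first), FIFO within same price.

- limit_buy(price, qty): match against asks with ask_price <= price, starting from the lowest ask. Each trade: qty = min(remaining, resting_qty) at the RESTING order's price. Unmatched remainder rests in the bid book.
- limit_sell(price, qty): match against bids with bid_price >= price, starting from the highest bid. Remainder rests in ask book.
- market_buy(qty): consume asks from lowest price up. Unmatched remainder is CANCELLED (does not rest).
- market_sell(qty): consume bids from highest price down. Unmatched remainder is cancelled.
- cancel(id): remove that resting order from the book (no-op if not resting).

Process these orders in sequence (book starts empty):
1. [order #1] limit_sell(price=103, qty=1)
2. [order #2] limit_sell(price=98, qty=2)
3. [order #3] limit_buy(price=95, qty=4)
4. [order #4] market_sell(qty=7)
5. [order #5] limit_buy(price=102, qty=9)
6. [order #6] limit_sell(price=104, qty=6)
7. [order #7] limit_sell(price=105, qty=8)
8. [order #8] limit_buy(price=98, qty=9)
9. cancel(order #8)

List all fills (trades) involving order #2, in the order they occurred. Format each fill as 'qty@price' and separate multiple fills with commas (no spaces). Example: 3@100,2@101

Answer: 2@98

Derivation:
After op 1 [order #1] limit_sell(price=103, qty=1): fills=none; bids=[-] asks=[#1:1@103]
After op 2 [order #2] limit_sell(price=98, qty=2): fills=none; bids=[-] asks=[#2:2@98 #1:1@103]
After op 3 [order #3] limit_buy(price=95, qty=4): fills=none; bids=[#3:4@95] asks=[#2:2@98 #1:1@103]
After op 4 [order #4] market_sell(qty=7): fills=#3x#4:4@95; bids=[-] asks=[#2:2@98 #1:1@103]
After op 5 [order #5] limit_buy(price=102, qty=9): fills=#5x#2:2@98; bids=[#5:7@102] asks=[#1:1@103]
After op 6 [order #6] limit_sell(price=104, qty=6): fills=none; bids=[#5:7@102] asks=[#1:1@103 #6:6@104]
After op 7 [order #7] limit_sell(price=105, qty=8): fills=none; bids=[#5:7@102] asks=[#1:1@103 #6:6@104 #7:8@105]
After op 8 [order #8] limit_buy(price=98, qty=9): fills=none; bids=[#5:7@102 #8:9@98] asks=[#1:1@103 #6:6@104 #7:8@105]
After op 9 cancel(order #8): fills=none; bids=[#5:7@102] asks=[#1:1@103 #6:6@104 #7:8@105]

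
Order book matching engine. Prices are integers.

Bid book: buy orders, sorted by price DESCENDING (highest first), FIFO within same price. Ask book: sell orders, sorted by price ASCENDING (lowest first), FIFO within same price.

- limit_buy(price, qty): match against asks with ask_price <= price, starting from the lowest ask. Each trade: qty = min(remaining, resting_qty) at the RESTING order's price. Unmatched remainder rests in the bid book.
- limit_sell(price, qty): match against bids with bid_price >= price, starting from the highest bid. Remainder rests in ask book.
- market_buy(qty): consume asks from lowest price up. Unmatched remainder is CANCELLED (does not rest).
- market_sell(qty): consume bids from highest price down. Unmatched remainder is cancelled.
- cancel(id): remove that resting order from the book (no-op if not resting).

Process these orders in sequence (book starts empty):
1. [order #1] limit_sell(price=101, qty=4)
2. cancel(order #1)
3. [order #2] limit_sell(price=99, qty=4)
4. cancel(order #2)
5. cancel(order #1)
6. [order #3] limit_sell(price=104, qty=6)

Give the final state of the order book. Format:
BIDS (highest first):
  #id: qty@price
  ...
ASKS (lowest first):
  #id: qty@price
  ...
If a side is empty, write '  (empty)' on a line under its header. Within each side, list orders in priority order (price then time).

After op 1 [order #1] limit_sell(price=101, qty=4): fills=none; bids=[-] asks=[#1:4@101]
After op 2 cancel(order #1): fills=none; bids=[-] asks=[-]
After op 3 [order #2] limit_sell(price=99, qty=4): fills=none; bids=[-] asks=[#2:4@99]
After op 4 cancel(order #2): fills=none; bids=[-] asks=[-]
After op 5 cancel(order #1): fills=none; bids=[-] asks=[-]
After op 6 [order #3] limit_sell(price=104, qty=6): fills=none; bids=[-] asks=[#3:6@104]

Answer: BIDS (highest first):
  (empty)
ASKS (lowest first):
  #3: 6@104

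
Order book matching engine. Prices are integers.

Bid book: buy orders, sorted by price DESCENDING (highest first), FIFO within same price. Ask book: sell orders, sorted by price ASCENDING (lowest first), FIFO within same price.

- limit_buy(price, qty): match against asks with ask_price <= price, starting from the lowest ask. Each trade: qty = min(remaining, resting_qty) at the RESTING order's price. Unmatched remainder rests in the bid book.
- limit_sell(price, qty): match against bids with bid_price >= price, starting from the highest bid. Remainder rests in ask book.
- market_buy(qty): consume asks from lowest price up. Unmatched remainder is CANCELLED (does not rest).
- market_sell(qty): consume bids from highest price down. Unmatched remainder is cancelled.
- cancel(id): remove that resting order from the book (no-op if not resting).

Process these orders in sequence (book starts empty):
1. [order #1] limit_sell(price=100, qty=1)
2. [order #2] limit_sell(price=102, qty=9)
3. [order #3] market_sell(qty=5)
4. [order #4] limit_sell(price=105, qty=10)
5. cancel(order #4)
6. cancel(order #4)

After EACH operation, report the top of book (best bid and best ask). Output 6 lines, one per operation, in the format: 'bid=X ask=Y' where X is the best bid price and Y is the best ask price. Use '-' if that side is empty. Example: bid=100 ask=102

After op 1 [order #1] limit_sell(price=100, qty=1): fills=none; bids=[-] asks=[#1:1@100]
After op 2 [order #2] limit_sell(price=102, qty=9): fills=none; bids=[-] asks=[#1:1@100 #2:9@102]
After op 3 [order #3] market_sell(qty=5): fills=none; bids=[-] asks=[#1:1@100 #2:9@102]
After op 4 [order #4] limit_sell(price=105, qty=10): fills=none; bids=[-] asks=[#1:1@100 #2:9@102 #4:10@105]
After op 5 cancel(order #4): fills=none; bids=[-] asks=[#1:1@100 #2:9@102]
After op 6 cancel(order #4): fills=none; bids=[-] asks=[#1:1@100 #2:9@102]

Answer: bid=- ask=100
bid=- ask=100
bid=- ask=100
bid=- ask=100
bid=- ask=100
bid=- ask=100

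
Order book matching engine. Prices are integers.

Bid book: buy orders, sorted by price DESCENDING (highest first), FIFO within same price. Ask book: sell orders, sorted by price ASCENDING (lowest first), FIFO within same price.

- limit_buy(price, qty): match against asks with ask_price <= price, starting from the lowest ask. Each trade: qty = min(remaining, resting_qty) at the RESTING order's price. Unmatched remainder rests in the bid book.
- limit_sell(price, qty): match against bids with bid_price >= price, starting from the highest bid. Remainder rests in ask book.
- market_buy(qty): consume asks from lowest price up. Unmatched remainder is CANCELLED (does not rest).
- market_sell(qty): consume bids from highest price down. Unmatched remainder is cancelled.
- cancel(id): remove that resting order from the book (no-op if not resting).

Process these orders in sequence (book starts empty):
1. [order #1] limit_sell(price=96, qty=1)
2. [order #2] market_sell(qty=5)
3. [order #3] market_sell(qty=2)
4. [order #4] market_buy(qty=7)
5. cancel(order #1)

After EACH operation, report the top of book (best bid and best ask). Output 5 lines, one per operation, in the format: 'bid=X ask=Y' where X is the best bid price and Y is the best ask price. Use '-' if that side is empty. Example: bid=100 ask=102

Answer: bid=- ask=96
bid=- ask=96
bid=- ask=96
bid=- ask=-
bid=- ask=-

Derivation:
After op 1 [order #1] limit_sell(price=96, qty=1): fills=none; bids=[-] asks=[#1:1@96]
After op 2 [order #2] market_sell(qty=5): fills=none; bids=[-] asks=[#1:1@96]
After op 3 [order #3] market_sell(qty=2): fills=none; bids=[-] asks=[#1:1@96]
After op 4 [order #4] market_buy(qty=7): fills=#4x#1:1@96; bids=[-] asks=[-]
After op 5 cancel(order #1): fills=none; bids=[-] asks=[-]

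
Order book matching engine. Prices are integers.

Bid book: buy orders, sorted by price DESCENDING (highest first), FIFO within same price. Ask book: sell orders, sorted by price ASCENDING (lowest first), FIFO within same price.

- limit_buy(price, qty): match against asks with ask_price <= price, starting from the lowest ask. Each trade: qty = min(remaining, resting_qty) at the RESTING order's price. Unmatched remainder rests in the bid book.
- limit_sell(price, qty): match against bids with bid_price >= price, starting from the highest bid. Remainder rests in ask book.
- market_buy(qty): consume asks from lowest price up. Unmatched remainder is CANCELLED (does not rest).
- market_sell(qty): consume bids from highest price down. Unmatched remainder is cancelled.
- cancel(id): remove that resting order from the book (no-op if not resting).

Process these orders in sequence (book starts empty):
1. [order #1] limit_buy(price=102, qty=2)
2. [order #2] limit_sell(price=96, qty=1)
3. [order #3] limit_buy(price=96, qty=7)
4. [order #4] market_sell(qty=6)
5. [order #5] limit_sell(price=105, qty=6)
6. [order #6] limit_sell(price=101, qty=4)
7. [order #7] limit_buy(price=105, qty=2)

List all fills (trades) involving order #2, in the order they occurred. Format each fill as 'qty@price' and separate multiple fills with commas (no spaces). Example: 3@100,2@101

Answer: 1@102

Derivation:
After op 1 [order #1] limit_buy(price=102, qty=2): fills=none; bids=[#1:2@102] asks=[-]
After op 2 [order #2] limit_sell(price=96, qty=1): fills=#1x#2:1@102; bids=[#1:1@102] asks=[-]
After op 3 [order #3] limit_buy(price=96, qty=7): fills=none; bids=[#1:1@102 #3:7@96] asks=[-]
After op 4 [order #4] market_sell(qty=6): fills=#1x#4:1@102 #3x#4:5@96; bids=[#3:2@96] asks=[-]
After op 5 [order #5] limit_sell(price=105, qty=6): fills=none; bids=[#3:2@96] asks=[#5:6@105]
After op 6 [order #6] limit_sell(price=101, qty=4): fills=none; bids=[#3:2@96] asks=[#6:4@101 #5:6@105]
After op 7 [order #7] limit_buy(price=105, qty=2): fills=#7x#6:2@101; bids=[#3:2@96] asks=[#6:2@101 #5:6@105]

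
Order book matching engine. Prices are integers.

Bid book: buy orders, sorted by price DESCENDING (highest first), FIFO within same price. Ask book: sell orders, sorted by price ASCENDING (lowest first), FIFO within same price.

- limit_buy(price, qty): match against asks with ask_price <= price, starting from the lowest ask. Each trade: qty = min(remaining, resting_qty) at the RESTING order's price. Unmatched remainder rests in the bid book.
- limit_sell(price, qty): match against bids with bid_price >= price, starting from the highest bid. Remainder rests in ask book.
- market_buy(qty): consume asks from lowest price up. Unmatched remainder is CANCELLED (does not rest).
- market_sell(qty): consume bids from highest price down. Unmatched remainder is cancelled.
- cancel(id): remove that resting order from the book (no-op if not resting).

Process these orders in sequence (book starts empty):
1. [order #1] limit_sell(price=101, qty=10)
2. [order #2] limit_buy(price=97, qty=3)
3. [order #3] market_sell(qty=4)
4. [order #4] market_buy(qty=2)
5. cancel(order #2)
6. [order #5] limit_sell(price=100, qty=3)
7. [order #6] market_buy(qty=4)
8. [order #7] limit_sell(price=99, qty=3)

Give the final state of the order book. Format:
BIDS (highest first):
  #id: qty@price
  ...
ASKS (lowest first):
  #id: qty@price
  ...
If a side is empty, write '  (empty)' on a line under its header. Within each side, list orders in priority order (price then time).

After op 1 [order #1] limit_sell(price=101, qty=10): fills=none; bids=[-] asks=[#1:10@101]
After op 2 [order #2] limit_buy(price=97, qty=3): fills=none; bids=[#2:3@97] asks=[#1:10@101]
After op 3 [order #3] market_sell(qty=4): fills=#2x#3:3@97; bids=[-] asks=[#1:10@101]
After op 4 [order #4] market_buy(qty=2): fills=#4x#1:2@101; bids=[-] asks=[#1:8@101]
After op 5 cancel(order #2): fills=none; bids=[-] asks=[#1:8@101]
After op 6 [order #5] limit_sell(price=100, qty=3): fills=none; bids=[-] asks=[#5:3@100 #1:8@101]
After op 7 [order #6] market_buy(qty=4): fills=#6x#5:3@100 #6x#1:1@101; bids=[-] asks=[#1:7@101]
After op 8 [order #7] limit_sell(price=99, qty=3): fills=none; bids=[-] asks=[#7:3@99 #1:7@101]

Answer: BIDS (highest first):
  (empty)
ASKS (lowest first):
  #7: 3@99
  #1: 7@101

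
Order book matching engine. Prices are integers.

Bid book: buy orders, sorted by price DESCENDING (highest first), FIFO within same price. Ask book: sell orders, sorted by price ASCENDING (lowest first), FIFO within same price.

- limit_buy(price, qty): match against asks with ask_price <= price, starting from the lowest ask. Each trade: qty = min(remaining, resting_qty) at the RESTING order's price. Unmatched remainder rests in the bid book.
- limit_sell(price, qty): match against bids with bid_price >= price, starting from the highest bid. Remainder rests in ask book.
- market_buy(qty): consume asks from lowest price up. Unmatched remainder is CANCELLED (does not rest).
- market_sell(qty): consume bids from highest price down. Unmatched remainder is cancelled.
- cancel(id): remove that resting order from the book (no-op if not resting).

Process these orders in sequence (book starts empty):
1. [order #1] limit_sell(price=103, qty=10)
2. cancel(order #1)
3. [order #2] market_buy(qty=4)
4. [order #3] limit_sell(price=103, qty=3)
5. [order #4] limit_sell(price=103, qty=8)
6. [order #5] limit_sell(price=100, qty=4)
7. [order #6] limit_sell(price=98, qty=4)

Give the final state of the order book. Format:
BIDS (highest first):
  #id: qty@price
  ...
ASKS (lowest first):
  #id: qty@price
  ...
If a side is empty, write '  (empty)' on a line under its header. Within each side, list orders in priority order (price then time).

After op 1 [order #1] limit_sell(price=103, qty=10): fills=none; bids=[-] asks=[#1:10@103]
After op 2 cancel(order #1): fills=none; bids=[-] asks=[-]
After op 3 [order #2] market_buy(qty=4): fills=none; bids=[-] asks=[-]
After op 4 [order #3] limit_sell(price=103, qty=3): fills=none; bids=[-] asks=[#3:3@103]
After op 5 [order #4] limit_sell(price=103, qty=8): fills=none; bids=[-] asks=[#3:3@103 #4:8@103]
After op 6 [order #5] limit_sell(price=100, qty=4): fills=none; bids=[-] asks=[#5:4@100 #3:3@103 #4:8@103]
After op 7 [order #6] limit_sell(price=98, qty=4): fills=none; bids=[-] asks=[#6:4@98 #5:4@100 #3:3@103 #4:8@103]

Answer: BIDS (highest first):
  (empty)
ASKS (lowest first):
  #6: 4@98
  #5: 4@100
  #3: 3@103
  #4: 8@103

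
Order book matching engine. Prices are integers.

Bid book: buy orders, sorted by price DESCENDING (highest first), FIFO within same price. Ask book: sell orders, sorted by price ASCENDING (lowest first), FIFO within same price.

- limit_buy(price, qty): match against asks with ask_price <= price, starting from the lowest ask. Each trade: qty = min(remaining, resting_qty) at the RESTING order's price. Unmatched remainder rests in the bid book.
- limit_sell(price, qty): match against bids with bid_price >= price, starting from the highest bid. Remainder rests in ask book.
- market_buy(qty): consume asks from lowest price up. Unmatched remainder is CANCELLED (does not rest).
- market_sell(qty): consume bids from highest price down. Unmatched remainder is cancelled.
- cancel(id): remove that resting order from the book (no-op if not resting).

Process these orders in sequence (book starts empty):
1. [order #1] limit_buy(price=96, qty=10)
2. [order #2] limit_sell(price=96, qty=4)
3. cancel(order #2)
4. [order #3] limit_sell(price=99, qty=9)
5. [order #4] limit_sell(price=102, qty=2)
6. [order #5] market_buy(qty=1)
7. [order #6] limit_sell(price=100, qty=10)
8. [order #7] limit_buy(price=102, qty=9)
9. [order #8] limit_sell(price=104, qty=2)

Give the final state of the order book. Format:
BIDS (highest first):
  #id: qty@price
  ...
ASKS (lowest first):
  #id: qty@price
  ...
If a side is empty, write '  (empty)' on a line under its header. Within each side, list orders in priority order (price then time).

Answer: BIDS (highest first):
  #1: 6@96
ASKS (lowest first):
  #6: 9@100
  #4: 2@102
  #8: 2@104

Derivation:
After op 1 [order #1] limit_buy(price=96, qty=10): fills=none; bids=[#1:10@96] asks=[-]
After op 2 [order #2] limit_sell(price=96, qty=4): fills=#1x#2:4@96; bids=[#1:6@96] asks=[-]
After op 3 cancel(order #2): fills=none; bids=[#1:6@96] asks=[-]
After op 4 [order #3] limit_sell(price=99, qty=9): fills=none; bids=[#1:6@96] asks=[#3:9@99]
After op 5 [order #4] limit_sell(price=102, qty=2): fills=none; bids=[#1:6@96] asks=[#3:9@99 #4:2@102]
After op 6 [order #5] market_buy(qty=1): fills=#5x#3:1@99; bids=[#1:6@96] asks=[#3:8@99 #4:2@102]
After op 7 [order #6] limit_sell(price=100, qty=10): fills=none; bids=[#1:6@96] asks=[#3:8@99 #6:10@100 #4:2@102]
After op 8 [order #7] limit_buy(price=102, qty=9): fills=#7x#3:8@99 #7x#6:1@100; bids=[#1:6@96] asks=[#6:9@100 #4:2@102]
After op 9 [order #8] limit_sell(price=104, qty=2): fills=none; bids=[#1:6@96] asks=[#6:9@100 #4:2@102 #8:2@104]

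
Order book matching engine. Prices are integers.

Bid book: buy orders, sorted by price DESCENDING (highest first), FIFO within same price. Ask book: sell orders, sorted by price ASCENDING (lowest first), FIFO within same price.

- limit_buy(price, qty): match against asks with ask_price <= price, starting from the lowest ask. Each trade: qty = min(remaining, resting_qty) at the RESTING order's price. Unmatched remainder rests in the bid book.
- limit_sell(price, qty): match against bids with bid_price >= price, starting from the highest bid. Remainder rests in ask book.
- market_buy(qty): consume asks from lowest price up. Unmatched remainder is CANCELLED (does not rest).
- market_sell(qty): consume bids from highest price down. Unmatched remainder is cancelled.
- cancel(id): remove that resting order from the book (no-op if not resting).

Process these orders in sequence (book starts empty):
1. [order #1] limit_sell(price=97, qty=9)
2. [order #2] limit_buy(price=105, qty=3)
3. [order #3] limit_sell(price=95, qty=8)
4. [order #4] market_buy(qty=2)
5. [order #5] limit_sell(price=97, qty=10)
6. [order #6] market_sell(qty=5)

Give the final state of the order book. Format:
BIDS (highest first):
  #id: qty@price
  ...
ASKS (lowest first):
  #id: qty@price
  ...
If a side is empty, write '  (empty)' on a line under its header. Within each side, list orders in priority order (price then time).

After op 1 [order #1] limit_sell(price=97, qty=9): fills=none; bids=[-] asks=[#1:9@97]
After op 2 [order #2] limit_buy(price=105, qty=3): fills=#2x#1:3@97; bids=[-] asks=[#1:6@97]
After op 3 [order #3] limit_sell(price=95, qty=8): fills=none; bids=[-] asks=[#3:8@95 #1:6@97]
After op 4 [order #4] market_buy(qty=2): fills=#4x#3:2@95; bids=[-] asks=[#3:6@95 #1:6@97]
After op 5 [order #5] limit_sell(price=97, qty=10): fills=none; bids=[-] asks=[#3:6@95 #1:6@97 #5:10@97]
After op 6 [order #6] market_sell(qty=5): fills=none; bids=[-] asks=[#3:6@95 #1:6@97 #5:10@97]

Answer: BIDS (highest first):
  (empty)
ASKS (lowest first):
  #3: 6@95
  #1: 6@97
  #5: 10@97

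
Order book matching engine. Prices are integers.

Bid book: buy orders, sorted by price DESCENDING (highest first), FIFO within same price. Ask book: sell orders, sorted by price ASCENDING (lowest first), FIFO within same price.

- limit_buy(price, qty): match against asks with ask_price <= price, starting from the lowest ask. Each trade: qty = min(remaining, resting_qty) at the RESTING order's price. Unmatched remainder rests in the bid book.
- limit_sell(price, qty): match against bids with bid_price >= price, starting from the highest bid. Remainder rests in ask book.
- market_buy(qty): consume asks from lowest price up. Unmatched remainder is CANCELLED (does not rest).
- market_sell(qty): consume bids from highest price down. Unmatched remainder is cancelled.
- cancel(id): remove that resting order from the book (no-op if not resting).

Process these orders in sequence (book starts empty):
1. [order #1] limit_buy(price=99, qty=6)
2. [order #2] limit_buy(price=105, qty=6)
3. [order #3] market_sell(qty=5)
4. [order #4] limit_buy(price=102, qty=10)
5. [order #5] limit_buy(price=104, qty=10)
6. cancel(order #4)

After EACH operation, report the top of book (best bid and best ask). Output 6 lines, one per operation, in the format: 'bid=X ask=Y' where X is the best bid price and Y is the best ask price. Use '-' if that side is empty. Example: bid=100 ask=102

After op 1 [order #1] limit_buy(price=99, qty=6): fills=none; bids=[#1:6@99] asks=[-]
After op 2 [order #2] limit_buy(price=105, qty=6): fills=none; bids=[#2:6@105 #1:6@99] asks=[-]
After op 3 [order #3] market_sell(qty=5): fills=#2x#3:5@105; bids=[#2:1@105 #1:6@99] asks=[-]
After op 4 [order #4] limit_buy(price=102, qty=10): fills=none; bids=[#2:1@105 #4:10@102 #1:6@99] asks=[-]
After op 5 [order #5] limit_buy(price=104, qty=10): fills=none; bids=[#2:1@105 #5:10@104 #4:10@102 #1:6@99] asks=[-]
After op 6 cancel(order #4): fills=none; bids=[#2:1@105 #5:10@104 #1:6@99] asks=[-]

Answer: bid=99 ask=-
bid=105 ask=-
bid=105 ask=-
bid=105 ask=-
bid=105 ask=-
bid=105 ask=-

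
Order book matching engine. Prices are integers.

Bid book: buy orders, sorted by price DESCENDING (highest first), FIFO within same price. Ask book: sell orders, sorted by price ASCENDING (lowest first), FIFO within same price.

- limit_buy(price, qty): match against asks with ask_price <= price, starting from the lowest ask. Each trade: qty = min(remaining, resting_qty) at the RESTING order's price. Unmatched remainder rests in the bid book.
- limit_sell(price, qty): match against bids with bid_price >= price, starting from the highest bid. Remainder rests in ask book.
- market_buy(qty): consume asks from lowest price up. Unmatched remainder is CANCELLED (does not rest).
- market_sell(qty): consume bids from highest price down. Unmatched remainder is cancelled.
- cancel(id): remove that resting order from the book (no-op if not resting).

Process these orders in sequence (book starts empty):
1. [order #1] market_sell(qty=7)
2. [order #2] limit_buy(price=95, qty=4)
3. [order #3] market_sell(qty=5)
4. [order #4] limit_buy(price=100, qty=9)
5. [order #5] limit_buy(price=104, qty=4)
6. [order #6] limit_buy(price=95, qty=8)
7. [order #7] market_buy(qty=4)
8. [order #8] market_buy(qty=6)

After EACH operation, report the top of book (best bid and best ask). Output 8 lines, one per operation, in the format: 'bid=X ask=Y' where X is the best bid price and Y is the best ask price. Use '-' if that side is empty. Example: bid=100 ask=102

Answer: bid=- ask=-
bid=95 ask=-
bid=- ask=-
bid=100 ask=-
bid=104 ask=-
bid=104 ask=-
bid=104 ask=-
bid=104 ask=-

Derivation:
After op 1 [order #1] market_sell(qty=7): fills=none; bids=[-] asks=[-]
After op 2 [order #2] limit_buy(price=95, qty=4): fills=none; bids=[#2:4@95] asks=[-]
After op 3 [order #3] market_sell(qty=5): fills=#2x#3:4@95; bids=[-] asks=[-]
After op 4 [order #4] limit_buy(price=100, qty=9): fills=none; bids=[#4:9@100] asks=[-]
After op 5 [order #5] limit_buy(price=104, qty=4): fills=none; bids=[#5:4@104 #4:9@100] asks=[-]
After op 6 [order #6] limit_buy(price=95, qty=8): fills=none; bids=[#5:4@104 #4:9@100 #6:8@95] asks=[-]
After op 7 [order #7] market_buy(qty=4): fills=none; bids=[#5:4@104 #4:9@100 #6:8@95] asks=[-]
After op 8 [order #8] market_buy(qty=6): fills=none; bids=[#5:4@104 #4:9@100 #6:8@95] asks=[-]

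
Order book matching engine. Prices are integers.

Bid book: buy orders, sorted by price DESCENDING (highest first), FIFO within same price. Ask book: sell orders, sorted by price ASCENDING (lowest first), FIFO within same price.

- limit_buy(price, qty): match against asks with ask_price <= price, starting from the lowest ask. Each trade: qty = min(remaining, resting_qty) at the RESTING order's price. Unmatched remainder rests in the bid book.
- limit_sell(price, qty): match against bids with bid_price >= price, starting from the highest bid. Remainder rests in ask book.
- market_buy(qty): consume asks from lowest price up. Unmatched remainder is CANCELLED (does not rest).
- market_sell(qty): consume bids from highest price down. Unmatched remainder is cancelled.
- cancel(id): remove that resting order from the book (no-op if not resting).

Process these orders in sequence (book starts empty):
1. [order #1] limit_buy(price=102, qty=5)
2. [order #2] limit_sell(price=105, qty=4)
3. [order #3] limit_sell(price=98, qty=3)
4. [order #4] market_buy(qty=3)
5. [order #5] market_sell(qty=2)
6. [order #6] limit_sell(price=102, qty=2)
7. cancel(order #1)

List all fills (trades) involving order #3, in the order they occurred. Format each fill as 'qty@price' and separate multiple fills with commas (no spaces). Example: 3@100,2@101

After op 1 [order #1] limit_buy(price=102, qty=5): fills=none; bids=[#1:5@102] asks=[-]
After op 2 [order #2] limit_sell(price=105, qty=4): fills=none; bids=[#1:5@102] asks=[#2:4@105]
After op 3 [order #3] limit_sell(price=98, qty=3): fills=#1x#3:3@102; bids=[#1:2@102] asks=[#2:4@105]
After op 4 [order #4] market_buy(qty=3): fills=#4x#2:3@105; bids=[#1:2@102] asks=[#2:1@105]
After op 5 [order #5] market_sell(qty=2): fills=#1x#5:2@102; bids=[-] asks=[#2:1@105]
After op 6 [order #6] limit_sell(price=102, qty=2): fills=none; bids=[-] asks=[#6:2@102 #2:1@105]
After op 7 cancel(order #1): fills=none; bids=[-] asks=[#6:2@102 #2:1@105]

Answer: 3@102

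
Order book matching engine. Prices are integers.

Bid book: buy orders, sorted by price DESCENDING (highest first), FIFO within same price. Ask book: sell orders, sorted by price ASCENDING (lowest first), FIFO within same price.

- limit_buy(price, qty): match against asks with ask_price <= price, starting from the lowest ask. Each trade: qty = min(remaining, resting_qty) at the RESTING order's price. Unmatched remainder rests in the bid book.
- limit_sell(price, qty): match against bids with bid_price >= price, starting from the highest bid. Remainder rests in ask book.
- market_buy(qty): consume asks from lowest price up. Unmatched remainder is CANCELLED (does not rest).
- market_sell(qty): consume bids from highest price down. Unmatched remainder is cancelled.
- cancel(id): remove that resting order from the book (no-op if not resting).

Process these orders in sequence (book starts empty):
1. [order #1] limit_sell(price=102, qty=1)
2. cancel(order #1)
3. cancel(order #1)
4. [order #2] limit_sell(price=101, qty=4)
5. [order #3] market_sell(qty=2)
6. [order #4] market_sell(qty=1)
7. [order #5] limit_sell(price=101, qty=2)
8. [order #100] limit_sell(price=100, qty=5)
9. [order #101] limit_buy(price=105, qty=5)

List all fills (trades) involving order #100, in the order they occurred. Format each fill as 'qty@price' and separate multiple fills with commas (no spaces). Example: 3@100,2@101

Answer: 5@100

Derivation:
After op 1 [order #1] limit_sell(price=102, qty=1): fills=none; bids=[-] asks=[#1:1@102]
After op 2 cancel(order #1): fills=none; bids=[-] asks=[-]
After op 3 cancel(order #1): fills=none; bids=[-] asks=[-]
After op 4 [order #2] limit_sell(price=101, qty=4): fills=none; bids=[-] asks=[#2:4@101]
After op 5 [order #3] market_sell(qty=2): fills=none; bids=[-] asks=[#2:4@101]
After op 6 [order #4] market_sell(qty=1): fills=none; bids=[-] asks=[#2:4@101]
After op 7 [order #5] limit_sell(price=101, qty=2): fills=none; bids=[-] asks=[#2:4@101 #5:2@101]
After op 8 [order #100] limit_sell(price=100, qty=5): fills=none; bids=[-] asks=[#100:5@100 #2:4@101 #5:2@101]
After op 9 [order #101] limit_buy(price=105, qty=5): fills=#101x#100:5@100; bids=[-] asks=[#2:4@101 #5:2@101]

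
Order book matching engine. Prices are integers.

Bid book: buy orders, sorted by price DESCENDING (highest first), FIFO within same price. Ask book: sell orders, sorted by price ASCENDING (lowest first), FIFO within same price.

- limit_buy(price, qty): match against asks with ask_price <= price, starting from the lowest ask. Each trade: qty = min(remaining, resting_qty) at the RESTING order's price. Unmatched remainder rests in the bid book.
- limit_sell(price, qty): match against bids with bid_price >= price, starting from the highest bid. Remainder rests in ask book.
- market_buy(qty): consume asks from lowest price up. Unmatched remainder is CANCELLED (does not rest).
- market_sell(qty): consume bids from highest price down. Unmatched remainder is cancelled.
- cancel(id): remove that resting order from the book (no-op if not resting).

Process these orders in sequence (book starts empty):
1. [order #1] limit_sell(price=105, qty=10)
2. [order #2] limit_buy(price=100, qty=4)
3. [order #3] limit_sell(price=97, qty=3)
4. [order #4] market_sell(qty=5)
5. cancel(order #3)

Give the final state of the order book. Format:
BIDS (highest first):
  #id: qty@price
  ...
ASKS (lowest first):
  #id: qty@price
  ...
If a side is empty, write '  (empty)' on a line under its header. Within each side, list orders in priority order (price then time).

Answer: BIDS (highest first):
  (empty)
ASKS (lowest first):
  #1: 10@105

Derivation:
After op 1 [order #1] limit_sell(price=105, qty=10): fills=none; bids=[-] asks=[#1:10@105]
After op 2 [order #2] limit_buy(price=100, qty=4): fills=none; bids=[#2:4@100] asks=[#1:10@105]
After op 3 [order #3] limit_sell(price=97, qty=3): fills=#2x#3:3@100; bids=[#2:1@100] asks=[#1:10@105]
After op 4 [order #4] market_sell(qty=5): fills=#2x#4:1@100; bids=[-] asks=[#1:10@105]
After op 5 cancel(order #3): fills=none; bids=[-] asks=[#1:10@105]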